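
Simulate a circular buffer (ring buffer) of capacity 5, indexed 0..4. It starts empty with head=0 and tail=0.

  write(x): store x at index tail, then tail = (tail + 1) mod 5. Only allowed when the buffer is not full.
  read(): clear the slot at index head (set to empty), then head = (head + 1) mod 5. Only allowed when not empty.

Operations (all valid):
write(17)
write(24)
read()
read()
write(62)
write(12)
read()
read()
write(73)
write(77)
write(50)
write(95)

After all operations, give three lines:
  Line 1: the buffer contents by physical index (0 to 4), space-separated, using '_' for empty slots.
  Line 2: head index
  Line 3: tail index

Answer: 77 50 95 _ 73
4
3

Derivation:
write(17): buf=[17 _ _ _ _], head=0, tail=1, size=1
write(24): buf=[17 24 _ _ _], head=0, tail=2, size=2
read(): buf=[_ 24 _ _ _], head=1, tail=2, size=1
read(): buf=[_ _ _ _ _], head=2, tail=2, size=0
write(62): buf=[_ _ 62 _ _], head=2, tail=3, size=1
write(12): buf=[_ _ 62 12 _], head=2, tail=4, size=2
read(): buf=[_ _ _ 12 _], head=3, tail=4, size=1
read(): buf=[_ _ _ _ _], head=4, tail=4, size=0
write(73): buf=[_ _ _ _ 73], head=4, tail=0, size=1
write(77): buf=[77 _ _ _ 73], head=4, tail=1, size=2
write(50): buf=[77 50 _ _ 73], head=4, tail=2, size=3
write(95): buf=[77 50 95 _ 73], head=4, tail=3, size=4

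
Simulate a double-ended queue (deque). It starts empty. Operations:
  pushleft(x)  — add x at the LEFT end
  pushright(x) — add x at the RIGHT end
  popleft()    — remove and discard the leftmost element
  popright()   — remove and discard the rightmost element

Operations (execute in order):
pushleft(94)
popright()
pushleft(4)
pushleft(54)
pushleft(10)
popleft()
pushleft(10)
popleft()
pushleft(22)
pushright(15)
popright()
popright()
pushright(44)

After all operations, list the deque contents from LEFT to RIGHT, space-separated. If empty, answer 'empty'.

pushleft(94): [94]
popright(): []
pushleft(4): [4]
pushleft(54): [54, 4]
pushleft(10): [10, 54, 4]
popleft(): [54, 4]
pushleft(10): [10, 54, 4]
popleft(): [54, 4]
pushleft(22): [22, 54, 4]
pushright(15): [22, 54, 4, 15]
popright(): [22, 54, 4]
popright(): [22, 54]
pushright(44): [22, 54, 44]

Answer: 22 54 44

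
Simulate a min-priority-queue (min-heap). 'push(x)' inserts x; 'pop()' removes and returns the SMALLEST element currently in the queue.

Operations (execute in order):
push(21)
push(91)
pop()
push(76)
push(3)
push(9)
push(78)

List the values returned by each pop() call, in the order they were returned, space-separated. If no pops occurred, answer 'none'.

Answer: 21

Derivation:
push(21): heap contents = [21]
push(91): heap contents = [21, 91]
pop() → 21: heap contents = [91]
push(76): heap contents = [76, 91]
push(3): heap contents = [3, 76, 91]
push(9): heap contents = [3, 9, 76, 91]
push(78): heap contents = [3, 9, 76, 78, 91]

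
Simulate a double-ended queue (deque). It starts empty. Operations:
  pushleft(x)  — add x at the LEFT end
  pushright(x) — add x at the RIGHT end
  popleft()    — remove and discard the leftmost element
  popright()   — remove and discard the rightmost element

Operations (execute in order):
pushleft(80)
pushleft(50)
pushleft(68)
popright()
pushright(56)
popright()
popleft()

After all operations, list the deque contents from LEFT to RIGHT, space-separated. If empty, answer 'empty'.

Answer: 50

Derivation:
pushleft(80): [80]
pushleft(50): [50, 80]
pushleft(68): [68, 50, 80]
popright(): [68, 50]
pushright(56): [68, 50, 56]
popright(): [68, 50]
popleft(): [50]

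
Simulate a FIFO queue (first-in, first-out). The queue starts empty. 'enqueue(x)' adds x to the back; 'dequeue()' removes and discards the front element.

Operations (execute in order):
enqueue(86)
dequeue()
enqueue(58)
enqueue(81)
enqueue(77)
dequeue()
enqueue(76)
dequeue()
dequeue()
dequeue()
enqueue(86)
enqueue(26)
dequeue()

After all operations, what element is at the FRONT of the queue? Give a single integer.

Answer: 26

Derivation:
enqueue(86): queue = [86]
dequeue(): queue = []
enqueue(58): queue = [58]
enqueue(81): queue = [58, 81]
enqueue(77): queue = [58, 81, 77]
dequeue(): queue = [81, 77]
enqueue(76): queue = [81, 77, 76]
dequeue(): queue = [77, 76]
dequeue(): queue = [76]
dequeue(): queue = []
enqueue(86): queue = [86]
enqueue(26): queue = [86, 26]
dequeue(): queue = [26]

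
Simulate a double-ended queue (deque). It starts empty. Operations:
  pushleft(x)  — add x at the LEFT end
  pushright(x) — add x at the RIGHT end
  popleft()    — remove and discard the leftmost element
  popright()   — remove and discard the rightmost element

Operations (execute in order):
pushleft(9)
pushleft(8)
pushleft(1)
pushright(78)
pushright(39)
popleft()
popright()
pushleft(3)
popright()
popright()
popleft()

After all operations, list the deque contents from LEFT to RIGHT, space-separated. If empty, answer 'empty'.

Answer: 8

Derivation:
pushleft(9): [9]
pushleft(8): [8, 9]
pushleft(1): [1, 8, 9]
pushright(78): [1, 8, 9, 78]
pushright(39): [1, 8, 9, 78, 39]
popleft(): [8, 9, 78, 39]
popright(): [8, 9, 78]
pushleft(3): [3, 8, 9, 78]
popright(): [3, 8, 9]
popright(): [3, 8]
popleft(): [8]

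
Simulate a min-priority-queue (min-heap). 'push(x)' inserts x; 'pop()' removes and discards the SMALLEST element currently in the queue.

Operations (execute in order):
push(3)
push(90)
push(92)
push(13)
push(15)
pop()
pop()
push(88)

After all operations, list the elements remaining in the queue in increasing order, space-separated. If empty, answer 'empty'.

Answer: 15 88 90 92

Derivation:
push(3): heap contents = [3]
push(90): heap contents = [3, 90]
push(92): heap contents = [3, 90, 92]
push(13): heap contents = [3, 13, 90, 92]
push(15): heap contents = [3, 13, 15, 90, 92]
pop() → 3: heap contents = [13, 15, 90, 92]
pop() → 13: heap contents = [15, 90, 92]
push(88): heap contents = [15, 88, 90, 92]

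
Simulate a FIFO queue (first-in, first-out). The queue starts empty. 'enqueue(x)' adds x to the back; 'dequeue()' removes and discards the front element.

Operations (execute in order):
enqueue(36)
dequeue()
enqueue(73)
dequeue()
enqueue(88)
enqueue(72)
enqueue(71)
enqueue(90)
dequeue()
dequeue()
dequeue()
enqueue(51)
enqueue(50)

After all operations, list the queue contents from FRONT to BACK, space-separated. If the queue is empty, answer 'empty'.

Answer: 90 51 50

Derivation:
enqueue(36): [36]
dequeue(): []
enqueue(73): [73]
dequeue(): []
enqueue(88): [88]
enqueue(72): [88, 72]
enqueue(71): [88, 72, 71]
enqueue(90): [88, 72, 71, 90]
dequeue(): [72, 71, 90]
dequeue(): [71, 90]
dequeue(): [90]
enqueue(51): [90, 51]
enqueue(50): [90, 51, 50]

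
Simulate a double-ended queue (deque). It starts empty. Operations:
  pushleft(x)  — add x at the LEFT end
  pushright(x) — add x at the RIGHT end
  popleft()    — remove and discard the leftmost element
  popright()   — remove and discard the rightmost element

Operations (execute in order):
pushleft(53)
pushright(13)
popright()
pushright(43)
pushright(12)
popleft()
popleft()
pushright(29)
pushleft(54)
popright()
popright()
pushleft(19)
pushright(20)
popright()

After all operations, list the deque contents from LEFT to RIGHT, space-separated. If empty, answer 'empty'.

Answer: 19 54

Derivation:
pushleft(53): [53]
pushright(13): [53, 13]
popright(): [53]
pushright(43): [53, 43]
pushright(12): [53, 43, 12]
popleft(): [43, 12]
popleft(): [12]
pushright(29): [12, 29]
pushleft(54): [54, 12, 29]
popright(): [54, 12]
popright(): [54]
pushleft(19): [19, 54]
pushright(20): [19, 54, 20]
popright(): [19, 54]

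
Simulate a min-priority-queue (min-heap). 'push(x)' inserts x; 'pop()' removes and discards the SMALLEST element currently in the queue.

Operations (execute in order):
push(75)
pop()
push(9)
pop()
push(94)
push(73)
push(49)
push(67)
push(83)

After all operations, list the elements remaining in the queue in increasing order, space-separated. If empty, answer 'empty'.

push(75): heap contents = [75]
pop() → 75: heap contents = []
push(9): heap contents = [9]
pop() → 9: heap contents = []
push(94): heap contents = [94]
push(73): heap contents = [73, 94]
push(49): heap contents = [49, 73, 94]
push(67): heap contents = [49, 67, 73, 94]
push(83): heap contents = [49, 67, 73, 83, 94]

Answer: 49 67 73 83 94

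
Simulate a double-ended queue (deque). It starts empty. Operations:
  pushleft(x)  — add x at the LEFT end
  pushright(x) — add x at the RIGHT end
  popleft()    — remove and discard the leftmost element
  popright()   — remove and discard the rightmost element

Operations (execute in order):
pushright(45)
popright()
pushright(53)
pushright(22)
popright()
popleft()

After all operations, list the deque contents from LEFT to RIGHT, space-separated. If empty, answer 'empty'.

Answer: empty

Derivation:
pushright(45): [45]
popright(): []
pushright(53): [53]
pushright(22): [53, 22]
popright(): [53]
popleft(): []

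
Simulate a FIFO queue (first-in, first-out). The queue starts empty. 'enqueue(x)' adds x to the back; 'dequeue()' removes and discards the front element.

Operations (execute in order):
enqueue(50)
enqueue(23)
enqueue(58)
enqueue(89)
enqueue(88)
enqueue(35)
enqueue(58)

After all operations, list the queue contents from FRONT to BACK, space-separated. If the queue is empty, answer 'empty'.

Answer: 50 23 58 89 88 35 58

Derivation:
enqueue(50): [50]
enqueue(23): [50, 23]
enqueue(58): [50, 23, 58]
enqueue(89): [50, 23, 58, 89]
enqueue(88): [50, 23, 58, 89, 88]
enqueue(35): [50, 23, 58, 89, 88, 35]
enqueue(58): [50, 23, 58, 89, 88, 35, 58]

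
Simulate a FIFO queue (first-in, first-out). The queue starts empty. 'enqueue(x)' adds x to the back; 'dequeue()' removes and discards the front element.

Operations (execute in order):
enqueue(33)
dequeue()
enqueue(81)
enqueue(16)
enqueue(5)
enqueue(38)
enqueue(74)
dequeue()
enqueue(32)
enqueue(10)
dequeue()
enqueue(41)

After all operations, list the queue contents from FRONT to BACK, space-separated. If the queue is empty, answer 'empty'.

Answer: 5 38 74 32 10 41

Derivation:
enqueue(33): [33]
dequeue(): []
enqueue(81): [81]
enqueue(16): [81, 16]
enqueue(5): [81, 16, 5]
enqueue(38): [81, 16, 5, 38]
enqueue(74): [81, 16, 5, 38, 74]
dequeue(): [16, 5, 38, 74]
enqueue(32): [16, 5, 38, 74, 32]
enqueue(10): [16, 5, 38, 74, 32, 10]
dequeue(): [5, 38, 74, 32, 10]
enqueue(41): [5, 38, 74, 32, 10, 41]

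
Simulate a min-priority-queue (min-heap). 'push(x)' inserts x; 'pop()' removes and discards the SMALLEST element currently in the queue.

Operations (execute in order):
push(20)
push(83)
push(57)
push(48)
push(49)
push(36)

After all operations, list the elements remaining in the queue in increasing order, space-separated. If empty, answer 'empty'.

Answer: 20 36 48 49 57 83

Derivation:
push(20): heap contents = [20]
push(83): heap contents = [20, 83]
push(57): heap contents = [20, 57, 83]
push(48): heap contents = [20, 48, 57, 83]
push(49): heap contents = [20, 48, 49, 57, 83]
push(36): heap contents = [20, 36, 48, 49, 57, 83]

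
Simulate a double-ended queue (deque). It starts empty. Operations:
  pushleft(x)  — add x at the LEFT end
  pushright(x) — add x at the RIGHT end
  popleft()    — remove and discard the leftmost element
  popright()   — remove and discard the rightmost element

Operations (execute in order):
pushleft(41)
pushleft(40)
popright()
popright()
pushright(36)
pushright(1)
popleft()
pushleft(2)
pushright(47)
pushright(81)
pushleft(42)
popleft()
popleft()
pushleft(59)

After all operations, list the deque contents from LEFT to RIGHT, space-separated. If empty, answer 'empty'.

pushleft(41): [41]
pushleft(40): [40, 41]
popright(): [40]
popright(): []
pushright(36): [36]
pushright(1): [36, 1]
popleft(): [1]
pushleft(2): [2, 1]
pushright(47): [2, 1, 47]
pushright(81): [2, 1, 47, 81]
pushleft(42): [42, 2, 1, 47, 81]
popleft(): [2, 1, 47, 81]
popleft(): [1, 47, 81]
pushleft(59): [59, 1, 47, 81]

Answer: 59 1 47 81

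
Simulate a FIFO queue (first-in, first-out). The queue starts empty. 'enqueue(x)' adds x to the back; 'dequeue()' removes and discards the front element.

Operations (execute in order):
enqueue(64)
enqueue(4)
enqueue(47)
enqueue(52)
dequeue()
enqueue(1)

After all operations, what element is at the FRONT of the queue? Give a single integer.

enqueue(64): queue = [64]
enqueue(4): queue = [64, 4]
enqueue(47): queue = [64, 4, 47]
enqueue(52): queue = [64, 4, 47, 52]
dequeue(): queue = [4, 47, 52]
enqueue(1): queue = [4, 47, 52, 1]

Answer: 4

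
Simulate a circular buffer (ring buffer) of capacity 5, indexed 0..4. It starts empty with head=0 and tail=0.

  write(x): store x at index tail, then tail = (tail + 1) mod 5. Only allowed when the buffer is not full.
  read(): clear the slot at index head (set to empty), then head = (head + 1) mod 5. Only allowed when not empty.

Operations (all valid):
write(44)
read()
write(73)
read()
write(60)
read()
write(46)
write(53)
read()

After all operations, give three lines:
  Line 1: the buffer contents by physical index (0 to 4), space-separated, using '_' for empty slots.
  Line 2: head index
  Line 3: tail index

Answer: _ _ _ _ 53
4
0

Derivation:
write(44): buf=[44 _ _ _ _], head=0, tail=1, size=1
read(): buf=[_ _ _ _ _], head=1, tail=1, size=0
write(73): buf=[_ 73 _ _ _], head=1, tail=2, size=1
read(): buf=[_ _ _ _ _], head=2, tail=2, size=0
write(60): buf=[_ _ 60 _ _], head=2, tail=3, size=1
read(): buf=[_ _ _ _ _], head=3, tail=3, size=0
write(46): buf=[_ _ _ 46 _], head=3, tail=4, size=1
write(53): buf=[_ _ _ 46 53], head=3, tail=0, size=2
read(): buf=[_ _ _ _ 53], head=4, tail=0, size=1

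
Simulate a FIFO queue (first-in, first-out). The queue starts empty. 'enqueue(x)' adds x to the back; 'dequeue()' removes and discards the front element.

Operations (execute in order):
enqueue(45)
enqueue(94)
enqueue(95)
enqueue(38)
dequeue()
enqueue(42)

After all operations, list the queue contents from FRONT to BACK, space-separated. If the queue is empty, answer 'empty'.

enqueue(45): [45]
enqueue(94): [45, 94]
enqueue(95): [45, 94, 95]
enqueue(38): [45, 94, 95, 38]
dequeue(): [94, 95, 38]
enqueue(42): [94, 95, 38, 42]

Answer: 94 95 38 42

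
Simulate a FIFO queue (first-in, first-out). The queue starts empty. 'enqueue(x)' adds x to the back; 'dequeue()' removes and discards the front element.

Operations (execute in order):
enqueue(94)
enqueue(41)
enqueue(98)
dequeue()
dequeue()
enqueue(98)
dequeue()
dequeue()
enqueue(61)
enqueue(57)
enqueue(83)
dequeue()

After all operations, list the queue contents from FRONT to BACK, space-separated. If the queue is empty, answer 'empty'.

Answer: 57 83

Derivation:
enqueue(94): [94]
enqueue(41): [94, 41]
enqueue(98): [94, 41, 98]
dequeue(): [41, 98]
dequeue(): [98]
enqueue(98): [98, 98]
dequeue(): [98]
dequeue(): []
enqueue(61): [61]
enqueue(57): [61, 57]
enqueue(83): [61, 57, 83]
dequeue(): [57, 83]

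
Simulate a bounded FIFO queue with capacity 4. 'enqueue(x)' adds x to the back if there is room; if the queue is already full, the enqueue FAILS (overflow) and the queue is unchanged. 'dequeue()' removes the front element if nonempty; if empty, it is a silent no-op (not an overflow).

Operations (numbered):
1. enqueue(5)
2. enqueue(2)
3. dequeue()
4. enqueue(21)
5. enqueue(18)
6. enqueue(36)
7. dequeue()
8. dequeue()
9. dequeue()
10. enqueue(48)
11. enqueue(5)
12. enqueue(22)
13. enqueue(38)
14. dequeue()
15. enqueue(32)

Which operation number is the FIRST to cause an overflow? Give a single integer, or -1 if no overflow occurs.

Answer: 13

Derivation:
1. enqueue(5): size=1
2. enqueue(2): size=2
3. dequeue(): size=1
4. enqueue(21): size=2
5. enqueue(18): size=3
6. enqueue(36): size=4
7. dequeue(): size=3
8. dequeue(): size=2
9. dequeue(): size=1
10. enqueue(48): size=2
11. enqueue(5): size=3
12. enqueue(22): size=4
13. enqueue(38): size=4=cap → OVERFLOW (fail)
14. dequeue(): size=3
15. enqueue(32): size=4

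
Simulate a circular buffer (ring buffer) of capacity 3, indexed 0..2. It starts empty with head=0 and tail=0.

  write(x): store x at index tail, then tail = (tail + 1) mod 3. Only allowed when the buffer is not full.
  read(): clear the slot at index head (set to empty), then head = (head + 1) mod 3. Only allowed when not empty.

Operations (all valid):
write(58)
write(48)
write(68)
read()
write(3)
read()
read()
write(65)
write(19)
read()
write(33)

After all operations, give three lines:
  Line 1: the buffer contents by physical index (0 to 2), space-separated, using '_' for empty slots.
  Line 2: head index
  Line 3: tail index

write(58): buf=[58 _ _], head=0, tail=1, size=1
write(48): buf=[58 48 _], head=0, tail=2, size=2
write(68): buf=[58 48 68], head=0, tail=0, size=3
read(): buf=[_ 48 68], head=1, tail=0, size=2
write(3): buf=[3 48 68], head=1, tail=1, size=3
read(): buf=[3 _ 68], head=2, tail=1, size=2
read(): buf=[3 _ _], head=0, tail=1, size=1
write(65): buf=[3 65 _], head=0, tail=2, size=2
write(19): buf=[3 65 19], head=0, tail=0, size=3
read(): buf=[_ 65 19], head=1, tail=0, size=2
write(33): buf=[33 65 19], head=1, tail=1, size=3

Answer: 33 65 19
1
1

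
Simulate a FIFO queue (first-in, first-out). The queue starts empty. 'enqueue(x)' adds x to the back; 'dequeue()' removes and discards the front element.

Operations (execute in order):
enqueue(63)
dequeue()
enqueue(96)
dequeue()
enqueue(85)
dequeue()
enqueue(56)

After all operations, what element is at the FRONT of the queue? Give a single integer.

enqueue(63): queue = [63]
dequeue(): queue = []
enqueue(96): queue = [96]
dequeue(): queue = []
enqueue(85): queue = [85]
dequeue(): queue = []
enqueue(56): queue = [56]

Answer: 56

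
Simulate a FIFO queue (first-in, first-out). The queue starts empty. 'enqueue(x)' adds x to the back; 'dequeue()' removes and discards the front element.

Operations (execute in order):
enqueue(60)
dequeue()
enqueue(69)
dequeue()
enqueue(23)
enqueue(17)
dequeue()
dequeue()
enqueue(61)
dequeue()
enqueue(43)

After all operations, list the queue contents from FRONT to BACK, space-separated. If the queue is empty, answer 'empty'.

Answer: 43

Derivation:
enqueue(60): [60]
dequeue(): []
enqueue(69): [69]
dequeue(): []
enqueue(23): [23]
enqueue(17): [23, 17]
dequeue(): [17]
dequeue(): []
enqueue(61): [61]
dequeue(): []
enqueue(43): [43]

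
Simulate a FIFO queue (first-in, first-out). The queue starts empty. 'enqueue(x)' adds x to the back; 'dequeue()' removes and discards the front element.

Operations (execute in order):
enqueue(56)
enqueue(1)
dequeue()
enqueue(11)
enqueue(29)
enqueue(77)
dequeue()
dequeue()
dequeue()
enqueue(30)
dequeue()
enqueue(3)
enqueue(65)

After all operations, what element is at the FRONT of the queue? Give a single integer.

Answer: 30

Derivation:
enqueue(56): queue = [56]
enqueue(1): queue = [56, 1]
dequeue(): queue = [1]
enqueue(11): queue = [1, 11]
enqueue(29): queue = [1, 11, 29]
enqueue(77): queue = [1, 11, 29, 77]
dequeue(): queue = [11, 29, 77]
dequeue(): queue = [29, 77]
dequeue(): queue = [77]
enqueue(30): queue = [77, 30]
dequeue(): queue = [30]
enqueue(3): queue = [30, 3]
enqueue(65): queue = [30, 3, 65]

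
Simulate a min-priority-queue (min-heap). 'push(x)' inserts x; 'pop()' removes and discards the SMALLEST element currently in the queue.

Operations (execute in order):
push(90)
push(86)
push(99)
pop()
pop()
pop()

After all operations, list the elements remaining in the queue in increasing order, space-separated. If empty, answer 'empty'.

Answer: empty

Derivation:
push(90): heap contents = [90]
push(86): heap contents = [86, 90]
push(99): heap contents = [86, 90, 99]
pop() → 86: heap contents = [90, 99]
pop() → 90: heap contents = [99]
pop() → 99: heap contents = []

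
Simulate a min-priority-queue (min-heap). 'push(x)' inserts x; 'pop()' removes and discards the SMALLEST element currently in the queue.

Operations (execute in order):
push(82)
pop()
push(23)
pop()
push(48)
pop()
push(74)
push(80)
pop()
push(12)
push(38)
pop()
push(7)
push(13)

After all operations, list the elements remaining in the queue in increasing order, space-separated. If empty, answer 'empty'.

Answer: 7 13 38 80

Derivation:
push(82): heap contents = [82]
pop() → 82: heap contents = []
push(23): heap contents = [23]
pop() → 23: heap contents = []
push(48): heap contents = [48]
pop() → 48: heap contents = []
push(74): heap contents = [74]
push(80): heap contents = [74, 80]
pop() → 74: heap contents = [80]
push(12): heap contents = [12, 80]
push(38): heap contents = [12, 38, 80]
pop() → 12: heap contents = [38, 80]
push(7): heap contents = [7, 38, 80]
push(13): heap contents = [7, 13, 38, 80]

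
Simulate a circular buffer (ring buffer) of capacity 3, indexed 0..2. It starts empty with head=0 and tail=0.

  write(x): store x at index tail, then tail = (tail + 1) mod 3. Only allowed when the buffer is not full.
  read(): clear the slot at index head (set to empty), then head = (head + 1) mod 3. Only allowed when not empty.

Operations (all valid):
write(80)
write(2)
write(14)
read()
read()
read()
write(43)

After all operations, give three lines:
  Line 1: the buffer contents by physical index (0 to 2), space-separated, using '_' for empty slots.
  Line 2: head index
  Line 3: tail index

write(80): buf=[80 _ _], head=0, tail=1, size=1
write(2): buf=[80 2 _], head=0, tail=2, size=2
write(14): buf=[80 2 14], head=0, tail=0, size=3
read(): buf=[_ 2 14], head=1, tail=0, size=2
read(): buf=[_ _ 14], head=2, tail=0, size=1
read(): buf=[_ _ _], head=0, tail=0, size=0
write(43): buf=[43 _ _], head=0, tail=1, size=1

Answer: 43 _ _
0
1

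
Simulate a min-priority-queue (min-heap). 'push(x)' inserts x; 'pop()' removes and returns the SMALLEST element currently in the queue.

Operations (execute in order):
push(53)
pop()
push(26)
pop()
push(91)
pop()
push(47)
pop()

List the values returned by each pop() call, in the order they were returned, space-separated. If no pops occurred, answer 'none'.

Answer: 53 26 91 47

Derivation:
push(53): heap contents = [53]
pop() → 53: heap contents = []
push(26): heap contents = [26]
pop() → 26: heap contents = []
push(91): heap contents = [91]
pop() → 91: heap contents = []
push(47): heap contents = [47]
pop() → 47: heap contents = []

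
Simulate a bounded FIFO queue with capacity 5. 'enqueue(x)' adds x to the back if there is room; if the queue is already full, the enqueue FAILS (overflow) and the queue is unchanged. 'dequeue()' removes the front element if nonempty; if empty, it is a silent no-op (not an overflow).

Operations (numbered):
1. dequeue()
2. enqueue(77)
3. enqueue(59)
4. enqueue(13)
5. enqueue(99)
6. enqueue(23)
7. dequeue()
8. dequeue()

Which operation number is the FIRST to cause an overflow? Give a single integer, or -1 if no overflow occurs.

1. dequeue(): empty, no-op, size=0
2. enqueue(77): size=1
3. enqueue(59): size=2
4. enqueue(13): size=3
5. enqueue(99): size=4
6. enqueue(23): size=5
7. dequeue(): size=4
8. dequeue(): size=3

Answer: -1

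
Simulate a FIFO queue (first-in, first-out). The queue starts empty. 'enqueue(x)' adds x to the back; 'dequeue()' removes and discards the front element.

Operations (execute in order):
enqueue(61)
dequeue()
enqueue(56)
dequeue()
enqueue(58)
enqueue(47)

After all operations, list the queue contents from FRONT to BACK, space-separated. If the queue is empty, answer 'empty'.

Answer: 58 47

Derivation:
enqueue(61): [61]
dequeue(): []
enqueue(56): [56]
dequeue(): []
enqueue(58): [58]
enqueue(47): [58, 47]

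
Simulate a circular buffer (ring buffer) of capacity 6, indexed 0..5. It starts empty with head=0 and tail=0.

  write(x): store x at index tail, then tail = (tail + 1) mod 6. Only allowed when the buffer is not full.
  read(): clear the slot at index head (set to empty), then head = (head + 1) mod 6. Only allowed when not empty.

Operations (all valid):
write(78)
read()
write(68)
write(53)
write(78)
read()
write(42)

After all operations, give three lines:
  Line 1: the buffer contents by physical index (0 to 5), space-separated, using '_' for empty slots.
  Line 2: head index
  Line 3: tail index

Answer: _ _ 53 78 42 _
2
5

Derivation:
write(78): buf=[78 _ _ _ _ _], head=0, tail=1, size=1
read(): buf=[_ _ _ _ _ _], head=1, tail=1, size=0
write(68): buf=[_ 68 _ _ _ _], head=1, tail=2, size=1
write(53): buf=[_ 68 53 _ _ _], head=1, tail=3, size=2
write(78): buf=[_ 68 53 78 _ _], head=1, tail=4, size=3
read(): buf=[_ _ 53 78 _ _], head=2, tail=4, size=2
write(42): buf=[_ _ 53 78 42 _], head=2, tail=5, size=3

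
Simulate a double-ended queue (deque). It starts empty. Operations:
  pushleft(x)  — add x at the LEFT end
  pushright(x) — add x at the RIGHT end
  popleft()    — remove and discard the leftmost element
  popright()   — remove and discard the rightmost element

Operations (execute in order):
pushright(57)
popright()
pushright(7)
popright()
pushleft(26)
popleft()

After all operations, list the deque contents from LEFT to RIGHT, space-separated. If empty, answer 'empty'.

Answer: empty

Derivation:
pushright(57): [57]
popright(): []
pushright(7): [7]
popright(): []
pushleft(26): [26]
popleft(): []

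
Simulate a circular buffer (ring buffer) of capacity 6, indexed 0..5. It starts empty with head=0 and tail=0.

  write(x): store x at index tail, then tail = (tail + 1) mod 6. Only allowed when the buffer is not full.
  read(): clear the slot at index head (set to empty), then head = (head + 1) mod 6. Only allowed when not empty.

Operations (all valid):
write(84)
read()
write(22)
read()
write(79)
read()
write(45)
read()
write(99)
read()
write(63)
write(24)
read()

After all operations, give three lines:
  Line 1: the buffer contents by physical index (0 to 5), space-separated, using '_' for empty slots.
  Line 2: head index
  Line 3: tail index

write(84): buf=[84 _ _ _ _ _], head=0, tail=1, size=1
read(): buf=[_ _ _ _ _ _], head=1, tail=1, size=0
write(22): buf=[_ 22 _ _ _ _], head=1, tail=2, size=1
read(): buf=[_ _ _ _ _ _], head=2, tail=2, size=0
write(79): buf=[_ _ 79 _ _ _], head=2, tail=3, size=1
read(): buf=[_ _ _ _ _ _], head=3, tail=3, size=0
write(45): buf=[_ _ _ 45 _ _], head=3, tail=4, size=1
read(): buf=[_ _ _ _ _ _], head=4, tail=4, size=0
write(99): buf=[_ _ _ _ 99 _], head=4, tail=5, size=1
read(): buf=[_ _ _ _ _ _], head=5, tail=5, size=0
write(63): buf=[_ _ _ _ _ 63], head=5, tail=0, size=1
write(24): buf=[24 _ _ _ _ 63], head=5, tail=1, size=2
read(): buf=[24 _ _ _ _ _], head=0, tail=1, size=1

Answer: 24 _ _ _ _ _
0
1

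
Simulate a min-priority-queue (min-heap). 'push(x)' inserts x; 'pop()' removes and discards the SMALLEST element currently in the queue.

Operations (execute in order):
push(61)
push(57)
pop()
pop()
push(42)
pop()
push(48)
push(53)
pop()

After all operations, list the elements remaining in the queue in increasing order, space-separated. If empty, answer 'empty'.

Answer: 53

Derivation:
push(61): heap contents = [61]
push(57): heap contents = [57, 61]
pop() → 57: heap contents = [61]
pop() → 61: heap contents = []
push(42): heap contents = [42]
pop() → 42: heap contents = []
push(48): heap contents = [48]
push(53): heap contents = [48, 53]
pop() → 48: heap contents = [53]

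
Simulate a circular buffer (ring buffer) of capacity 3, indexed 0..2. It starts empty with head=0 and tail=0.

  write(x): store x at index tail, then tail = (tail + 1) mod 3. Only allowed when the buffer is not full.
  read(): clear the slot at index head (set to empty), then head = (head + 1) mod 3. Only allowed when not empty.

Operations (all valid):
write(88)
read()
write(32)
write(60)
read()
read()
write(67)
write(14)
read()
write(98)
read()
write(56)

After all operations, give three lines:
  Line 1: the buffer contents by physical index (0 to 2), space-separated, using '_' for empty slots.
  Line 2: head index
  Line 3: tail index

Answer: 56 _ 98
2
1

Derivation:
write(88): buf=[88 _ _], head=0, tail=1, size=1
read(): buf=[_ _ _], head=1, tail=1, size=0
write(32): buf=[_ 32 _], head=1, tail=2, size=1
write(60): buf=[_ 32 60], head=1, tail=0, size=2
read(): buf=[_ _ 60], head=2, tail=0, size=1
read(): buf=[_ _ _], head=0, tail=0, size=0
write(67): buf=[67 _ _], head=0, tail=1, size=1
write(14): buf=[67 14 _], head=0, tail=2, size=2
read(): buf=[_ 14 _], head=1, tail=2, size=1
write(98): buf=[_ 14 98], head=1, tail=0, size=2
read(): buf=[_ _ 98], head=2, tail=0, size=1
write(56): buf=[56 _ 98], head=2, tail=1, size=2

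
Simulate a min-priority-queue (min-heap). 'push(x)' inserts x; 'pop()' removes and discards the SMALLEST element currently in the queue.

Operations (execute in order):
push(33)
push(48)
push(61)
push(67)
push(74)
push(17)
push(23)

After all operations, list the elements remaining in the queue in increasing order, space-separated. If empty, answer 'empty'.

push(33): heap contents = [33]
push(48): heap contents = [33, 48]
push(61): heap contents = [33, 48, 61]
push(67): heap contents = [33, 48, 61, 67]
push(74): heap contents = [33, 48, 61, 67, 74]
push(17): heap contents = [17, 33, 48, 61, 67, 74]
push(23): heap contents = [17, 23, 33, 48, 61, 67, 74]

Answer: 17 23 33 48 61 67 74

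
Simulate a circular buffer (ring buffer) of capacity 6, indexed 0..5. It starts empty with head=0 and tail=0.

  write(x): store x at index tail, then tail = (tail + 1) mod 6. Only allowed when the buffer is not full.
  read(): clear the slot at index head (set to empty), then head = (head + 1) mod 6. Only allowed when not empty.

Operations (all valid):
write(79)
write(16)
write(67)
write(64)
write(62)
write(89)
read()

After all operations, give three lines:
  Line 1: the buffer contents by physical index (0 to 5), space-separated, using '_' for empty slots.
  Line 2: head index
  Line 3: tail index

Answer: _ 16 67 64 62 89
1
0

Derivation:
write(79): buf=[79 _ _ _ _ _], head=0, tail=1, size=1
write(16): buf=[79 16 _ _ _ _], head=0, tail=2, size=2
write(67): buf=[79 16 67 _ _ _], head=0, tail=3, size=3
write(64): buf=[79 16 67 64 _ _], head=0, tail=4, size=4
write(62): buf=[79 16 67 64 62 _], head=0, tail=5, size=5
write(89): buf=[79 16 67 64 62 89], head=0, tail=0, size=6
read(): buf=[_ 16 67 64 62 89], head=1, tail=0, size=5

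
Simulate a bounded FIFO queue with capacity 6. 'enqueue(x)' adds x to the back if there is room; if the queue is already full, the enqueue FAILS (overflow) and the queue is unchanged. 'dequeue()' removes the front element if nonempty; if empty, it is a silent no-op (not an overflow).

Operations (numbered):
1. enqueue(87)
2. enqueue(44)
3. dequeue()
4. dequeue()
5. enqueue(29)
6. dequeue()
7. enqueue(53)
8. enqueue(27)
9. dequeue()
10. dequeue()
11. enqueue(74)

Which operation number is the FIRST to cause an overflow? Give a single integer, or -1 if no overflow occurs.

Answer: -1

Derivation:
1. enqueue(87): size=1
2. enqueue(44): size=2
3. dequeue(): size=1
4. dequeue(): size=0
5. enqueue(29): size=1
6. dequeue(): size=0
7. enqueue(53): size=1
8. enqueue(27): size=2
9. dequeue(): size=1
10. dequeue(): size=0
11. enqueue(74): size=1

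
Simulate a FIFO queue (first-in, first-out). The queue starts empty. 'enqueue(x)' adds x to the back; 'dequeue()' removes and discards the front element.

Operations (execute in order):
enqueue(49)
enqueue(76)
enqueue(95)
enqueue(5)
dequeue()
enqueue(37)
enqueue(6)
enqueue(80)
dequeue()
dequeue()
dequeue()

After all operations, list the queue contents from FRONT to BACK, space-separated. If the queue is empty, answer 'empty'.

Answer: 37 6 80

Derivation:
enqueue(49): [49]
enqueue(76): [49, 76]
enqueue(95): [49, 76, 95]
enqueue(5): [49, 76, 95, 5]
dequeue(): [76, 95, 5]
enqueue(37): [76, 95, 5, 37]
enqueue(6): [76, 95, 5, 37, 6]
enqueue(80): [76, 95, 5, 37, 6, 80]
dequeue(): [95, 5, 37, 6, 80]
dequeue(): [5, 37, 6, 80]
dequeue(): [37, 6, 80]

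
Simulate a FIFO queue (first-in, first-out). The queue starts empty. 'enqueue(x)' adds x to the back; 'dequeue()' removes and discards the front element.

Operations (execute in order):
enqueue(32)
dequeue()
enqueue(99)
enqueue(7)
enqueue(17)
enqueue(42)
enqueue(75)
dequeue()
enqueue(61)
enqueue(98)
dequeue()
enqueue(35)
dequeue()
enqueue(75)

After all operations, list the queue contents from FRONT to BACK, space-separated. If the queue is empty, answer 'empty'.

enqueue(32): [32]
dequeue(): []
enqueue(99): [99]
enqueue(7): [99, 7]
enqueue(17): [99, 7, 17]
enqueue(42): [99, 7, 17, 42]
enqueue(75): [99, 7, 17, 42, 75]
dequeue(): [7, 17, 42, 75]
enqueue(61): [7, 17, 42, 75, 61]
enqueue(98): [7, 17, 42, 75, 61, 98]
dequeue(): [17, 42, 75, 61, 98]
enqueue(35): [17, 42, 75, 61, 98, 35]
dequeue(): [42, 75, 61, 98, 35]
enqueue(75): [42, 75, 61, 98, 35, 75]

Answer: 42 75 61 98 35 75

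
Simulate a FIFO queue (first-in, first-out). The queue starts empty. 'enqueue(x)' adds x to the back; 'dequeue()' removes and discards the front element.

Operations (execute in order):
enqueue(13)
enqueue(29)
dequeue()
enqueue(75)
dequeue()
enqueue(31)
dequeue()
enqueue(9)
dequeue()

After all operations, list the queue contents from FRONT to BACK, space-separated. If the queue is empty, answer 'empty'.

Answer: 9

Derivation:
enqueue(13): [13]
enqueue(29): [13, 29]
dequeue(): [29]
enqueue(75): [29, 75]
dequeue(): [75]
enqueue(31): [75, 31]
dequeue(): [31]
enqueue(9): [31, 9]
dequeue(): [9]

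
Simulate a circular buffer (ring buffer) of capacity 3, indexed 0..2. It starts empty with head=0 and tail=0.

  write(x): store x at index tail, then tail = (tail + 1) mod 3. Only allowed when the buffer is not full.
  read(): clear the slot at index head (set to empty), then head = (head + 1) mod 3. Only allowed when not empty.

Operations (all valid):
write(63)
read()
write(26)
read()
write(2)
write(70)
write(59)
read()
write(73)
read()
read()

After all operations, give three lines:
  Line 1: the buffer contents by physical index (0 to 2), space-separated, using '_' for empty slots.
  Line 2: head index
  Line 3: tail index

write(63): buf=[63 _ _], head=0, tail=1, size=1
read(): buf=[_ _ _], head=1, tail=1, size=0
write(26): buf=[_ 26 _], head=1, tail=2, size=1
read(): buf=[_ _ _], head=2, tail=2, size=0
write(2): buf=[_ _ 2], head=2, tail=0, size=1
write(70): buf=[70 _ 2], head=2, tail=1, size=2
write(59): buf=[70 59 2], head=2, tail=2, size=3
read(): buf=[70 59 _], head=0, tail=2, size=2
write(73): buf=[70 59 73], head=0, tail=0, size=3
read(): buf=[_ 59 73], head=1, tail=0, size=2
read(): buf=[_ _ 73], head=2, tail=0, size=1

Answer: _ _ 73
2
0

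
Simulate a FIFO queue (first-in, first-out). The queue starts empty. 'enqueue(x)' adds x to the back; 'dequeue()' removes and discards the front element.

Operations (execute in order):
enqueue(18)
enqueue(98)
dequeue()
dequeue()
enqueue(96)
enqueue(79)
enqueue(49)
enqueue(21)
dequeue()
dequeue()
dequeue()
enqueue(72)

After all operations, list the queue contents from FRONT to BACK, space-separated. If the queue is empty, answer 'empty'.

Answer: 21 72

Derivation:
enqueue(18): [18]
enqueue(98): [18, 98]
dequeue(): [98]
dequeue(): []
enqueue(96): [96]
enqueue(79): [96, 79]
enqueue(49): [96, 79, 49]
enqueue(21): [96, 79, 49, 21]
dequeue(): [79, 49, 21]
dequeue(): [49, 21]
dequeue(): [21]
enqueue(72): [21, 72]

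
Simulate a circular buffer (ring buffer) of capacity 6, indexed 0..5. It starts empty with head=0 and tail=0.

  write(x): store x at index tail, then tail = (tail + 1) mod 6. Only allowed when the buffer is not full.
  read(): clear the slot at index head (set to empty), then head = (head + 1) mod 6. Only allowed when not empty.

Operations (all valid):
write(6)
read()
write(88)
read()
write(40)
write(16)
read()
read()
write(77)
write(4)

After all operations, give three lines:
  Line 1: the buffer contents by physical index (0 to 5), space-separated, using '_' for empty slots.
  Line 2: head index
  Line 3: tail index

write(6): buf=[6 _ _ _ _ _], head=0, tail=1, size=1
read(): buf=[_ _ _ _ _ _], head=1, tail=1, size=0
write(88): buf=[_ 88 _ _ _ _], head=1, tail=2, size=1
read(): buf=[_ _ _ _ _ _], head=2, tail=2, size=0
write(40): buf=[_ _ 40 _ _ _], head=2, tail=3, size=1
write(16): buf=[_ _ 40 16 _ _], head=2, tail=4, size=2
read(): buf=[_ _ _ 16 _ _], head=3, tail=4, size=1
read(): buf=[_ _ _ _ _ _], head=4, tail=4, size=0
write(77): buf=[_ _ _ _ 77 _], head=4, tail=5, size=1
write(4): buf=[_ _ _ _ 77 4], head=4, tail=0, size=2

Answer: _ _ _ _ 77 4
4
0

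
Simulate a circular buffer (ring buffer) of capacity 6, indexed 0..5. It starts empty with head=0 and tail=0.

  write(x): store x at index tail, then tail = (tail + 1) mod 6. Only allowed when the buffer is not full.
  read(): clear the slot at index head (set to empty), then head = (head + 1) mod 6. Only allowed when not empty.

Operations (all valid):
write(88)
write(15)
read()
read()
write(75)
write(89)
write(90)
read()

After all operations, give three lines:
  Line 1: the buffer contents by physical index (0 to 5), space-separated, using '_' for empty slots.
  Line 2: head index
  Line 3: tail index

write(88): buf=[88 _ _ _ _ _], head=0, tail=1, size=1
write(15): buf=[88 15 _ _ _ _], head=0, tail=2, size=2
read(): buf=[_ 15 _ _ _ _], head=1, tail=2, size=1
read(): buf=[_ _ _ _ _ _], head=2, tail=2, size=0
write(75): buf=[_ _ 75 _ _ _], head=2, tail=3, size=1
write(89): buf=[_ _ 75 89 _ _], head=2, tail=4, size=2
write(90): buf=[_ _ 75 89 90 _], head=2, tail=5, size=3
read(): buf=[_ _ _ 89 90 _], head=3, tail=5, size=2

Answer: _ _ _ 89 90 _
3
5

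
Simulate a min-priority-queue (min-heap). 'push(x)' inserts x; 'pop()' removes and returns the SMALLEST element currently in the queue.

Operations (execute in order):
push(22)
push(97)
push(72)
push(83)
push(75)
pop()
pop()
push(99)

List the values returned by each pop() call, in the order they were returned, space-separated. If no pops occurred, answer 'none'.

push(22): heap contents = [22]
push(97): heap contents = [22, 97]
push(72): heap contents = [22, 72, 97]
push(83): heap contents = [22, 72, 83, 97]
push(75): heap contents = [22, 72, 75, 83, 97]
pop() → 22: heap contents = [72, 75, 83, 97]
pop() → 72: heap contents = [75, 83, 97]
push(99): heap contents = [75, 83, 97, 99]

Answer: 22 72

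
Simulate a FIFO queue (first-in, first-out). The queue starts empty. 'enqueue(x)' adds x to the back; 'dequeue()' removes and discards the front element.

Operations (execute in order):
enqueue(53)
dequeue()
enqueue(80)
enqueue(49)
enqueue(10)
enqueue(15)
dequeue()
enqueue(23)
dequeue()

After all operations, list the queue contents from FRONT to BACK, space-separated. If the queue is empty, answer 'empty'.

Answer: 10 15 23

Derivation:
enqueue(53): [53]
dequeue(): []
enqueue(80): [80]
enqueue(49): [80, 49]
enqueue(10): [80, 49, 10]
enqueue(15): [80, 49, 10, 15]
dequeue(): [49, 10, 15]
enqueue(23): [49, 10, 15, 23]
dequeue(): [10, 15, 23]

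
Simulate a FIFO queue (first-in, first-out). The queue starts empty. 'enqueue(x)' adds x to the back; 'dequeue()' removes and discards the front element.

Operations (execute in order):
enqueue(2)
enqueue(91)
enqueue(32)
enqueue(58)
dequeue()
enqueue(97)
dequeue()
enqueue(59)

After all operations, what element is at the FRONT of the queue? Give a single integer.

enqueue(2): queue = [2]
enqueue(91): queue = [2, 91]
enqueue(32): queue = [2, 91, 32]
enqueue(58): queue = [2, 91, 32, 58]
dequeue(): queue = [91, 32, 58]
enqueue(97): queue = [91, 32, 58, 97]
dequeue(): queue = [32, 58, 97]
enqueue(59): queue = [32, 58, 97, 59]

Answer: 32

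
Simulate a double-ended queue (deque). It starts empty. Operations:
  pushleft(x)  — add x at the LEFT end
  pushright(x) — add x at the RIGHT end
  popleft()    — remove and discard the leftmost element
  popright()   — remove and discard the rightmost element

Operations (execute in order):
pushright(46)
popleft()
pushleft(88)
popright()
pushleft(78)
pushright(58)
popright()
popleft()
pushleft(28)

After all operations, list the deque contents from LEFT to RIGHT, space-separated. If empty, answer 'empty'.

Answer: 28

Derivation:
pushright(46): [46]
popleft(): []
pushleft(88): [88]
popright(): []
pushleft(78): [78]
pushright(58): [78, 58]
popright(): [78]
popleft(): []
pushleft(28): [28]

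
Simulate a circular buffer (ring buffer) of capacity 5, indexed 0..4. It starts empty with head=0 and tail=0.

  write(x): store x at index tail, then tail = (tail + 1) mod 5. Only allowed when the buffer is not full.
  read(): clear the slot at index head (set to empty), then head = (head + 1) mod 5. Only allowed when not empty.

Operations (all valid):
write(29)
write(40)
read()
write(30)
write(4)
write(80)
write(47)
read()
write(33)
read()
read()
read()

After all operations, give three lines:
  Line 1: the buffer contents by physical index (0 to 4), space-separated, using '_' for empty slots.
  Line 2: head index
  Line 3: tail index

write(29): buf=[29 _ _ _ _], head=0, tail=1, size=1
write(40): buf=[29 40 _ _ _], head=0, tail=2, size=2
read(): buf=[_ 40 _ _ _], head=1, tail=2, size=1
write(30): buf=[_ 40 30 _ _], head=1, tail=3, size=2
write(4): buf=[_ 40 30 4 _], head=1, tail=4, size=3
write(80): buf=[_ 40 30 4 80], head=1, tail=0, size=4
write(47): buf=[47 40 30 4 80], head=1, tail=1, size=5
read(): buf=[47 _ 30 4 80], head=2, tail=1, size=4
write(33): buf=[47 33 30 4 80], head=2, tail=2, size=5
read(): buf=[47 33 _ 4 80], head=3, tail=2, size=4
read(): buf=[47 33 _ _ 80], head=4, tail=2, size=3
read(): buf=[47 33 _ _ _], head=0, tail=2, size=2

Answer: 47 33 _ _ _
0
2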